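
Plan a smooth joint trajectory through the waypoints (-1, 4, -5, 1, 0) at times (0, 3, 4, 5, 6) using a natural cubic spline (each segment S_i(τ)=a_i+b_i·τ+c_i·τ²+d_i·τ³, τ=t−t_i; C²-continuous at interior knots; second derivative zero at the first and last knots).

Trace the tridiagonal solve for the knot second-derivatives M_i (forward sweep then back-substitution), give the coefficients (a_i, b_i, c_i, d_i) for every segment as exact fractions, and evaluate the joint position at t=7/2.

  seg 0: a=-1 b=2623/348 c=0 d=-227/348
  seg 1: a=4 b=-1753/174 c=-681/116 d=2417/348
  seg 2: a=-5 b=-341/348 c=434/29 d=-2779/348
  seg 3: a=1 b=869/174 c=-1043/116 d=1043/348
S(7/2) = -1519/928

Δ: Δ0=5/3, Δ1=-9, Δ2=6, Δ3=-1
row 1: diag=8, rhs=-64; c'=1/8, d'=-8
row 2: denom=4−1·1/8=31/8; d'=(90−1·-8)/(31/8)=784/31
row 3: denom=4−1·8/31=116/31; d'=(-42−1·784/31)/(116/31)=-1043/58
back: M3=-1043/58
back: M2=784/31−8/31·-1043/58=868/29
back: M1=-8−1/8·868/29=-681/58
M: M0=0, M1=-681/58, M2=868/29, M3=-1043/58, M4=0
seg 0: a=-1, c=M0/2=0, d=(M1−M0)/(6·3)=-227/348, b=Δ0−h0·(2M0+M1)/6=2623/348
seg 1: a=4, c=M1/2=-681/116, d=(M2−M1)/(6·1)=2417/348, b=Δ1−h1·(2M1+M2)/6=-1753/174
seg 2: a=-5, c=M2/2=434/29, d=(M3−M2)/(6·1)=-2779/348, b=Δ2−h2·(2M2+M3)/6=-341/348
seg 3: a=1, c=M3/2=-1043/116, d=(M4−M3)/(6·1)=1043/348, b=Δ3−h3·(2M3+M4)/6=869/174
t_q=7/2 → seg 1, τ=1/2; S=4+-1753/174·τ+-681/116·τ²+2417/348·τ³=-1519/928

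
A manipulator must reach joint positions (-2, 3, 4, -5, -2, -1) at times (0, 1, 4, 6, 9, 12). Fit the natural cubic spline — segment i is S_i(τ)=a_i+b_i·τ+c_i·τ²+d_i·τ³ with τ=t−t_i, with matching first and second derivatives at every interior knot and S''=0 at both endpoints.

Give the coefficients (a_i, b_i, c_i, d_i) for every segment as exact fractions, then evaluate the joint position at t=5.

Δ: Δ0=5, Δ1=1/3, Δ2=-9/2, Δ3=1, Δ4=1/3
row 1: diag=8, rhs=-28; c'=3/8, d'=-7/2
row 2: denom=10−3·3/8=71/8; d'=(-29−3·-7/2)/(71/8)=-148/71
row 3: denom=10−2·16/71=678/71; d'=(33−2·-148/71)/(678/71)=2639/678
row 4: denom=12−3·71/226=2499/226; d'=(-4−3·2639/678)/(2499/226)=-1181/833
back: M4=-1181/833
back: M3=2639/678−71/226·-1181/833=10840/2499
back: M2=-148/71−16/71·10840/2499=-7652/2499
back: M1=-7/2−3/8·-7652/2499=-1959/833
M: M0=0, M1=-1959/833, M2=-7652/2499, M3=10840/2499, M4=-1181/833, M5=0
seg 0: a=-2, c=M0/2=0, d=(M1−M0)/(6·1)=-653/1666, b=Δ0−h0·(2M0+M1)/6=8983/1666
seg 1: a=3, c=M1/2=-1959/1666, d=(M2−M1)/(6·3)=-1775/44982, b=Δ1−h1·(2M1+M2)/6=3512/833
seg 2: a=4, c=M2/2=-3826/2499, d=(M3−M2)/(6·2)=1541/2499, b=Δ2−h2·(2M2+M3)/6=-6505/1666
seg 3: a=-5, c=M3/2=5420/2499, d=(M4−M3)/(6·3)=-14383/44982, b=Δ3−h3·(2M3+M4)/6=-1877/714
seg 4: a=-2, c=M4/2=-1181/1666, d=(M5−M4)/(6·3)=1181/14994, b=Δ4−h4·(2M4+M5)/6=4376/2499
t_q=5 → seg 2, τ=1; S=4+-6505/1666·τ+-3826/2499·τ²+1541/2499·τ³=-4093/4998

  seg 0: a=-2 b=8983/1666 c=0 d=-653/1666
  seg 1: a=3 b=3512/833 c=-1959/1666 d=-1775/44982
  seg 2: a=4 b=-6505/1666 c=-3826/2499 d=1541/2499
  seg 3: a=-5 b=-1877/714 c=5420/2499 d=-14383/44982
  seg 4: a=-2 b=4376/2499 c=-1181/1666 d=1181/14994
S(5) = -4093/4998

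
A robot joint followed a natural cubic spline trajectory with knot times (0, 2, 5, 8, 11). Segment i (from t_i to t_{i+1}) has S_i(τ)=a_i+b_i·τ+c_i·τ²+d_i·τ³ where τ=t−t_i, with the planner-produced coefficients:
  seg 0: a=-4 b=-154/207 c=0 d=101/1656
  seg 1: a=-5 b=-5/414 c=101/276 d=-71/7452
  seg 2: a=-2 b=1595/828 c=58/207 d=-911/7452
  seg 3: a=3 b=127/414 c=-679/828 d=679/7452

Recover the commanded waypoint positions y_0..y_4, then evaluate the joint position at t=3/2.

y_0=-4 y_1=-5 y_2=-2 y_3=3 y_4=-1
S(3/2) = -21683/4416

y_0 = S_0(0) = a_0 = -4
y_1 = S_1(0) = a_1 = -5
y_2 = S_2(0) = a_2 = -2
y_3 = S_3(0) = a_3 = 3
y_4 = S_3(3) = -1
t_q=3/2 is in segment 0 (τ=3/2); S_0(τ)=-21683/4416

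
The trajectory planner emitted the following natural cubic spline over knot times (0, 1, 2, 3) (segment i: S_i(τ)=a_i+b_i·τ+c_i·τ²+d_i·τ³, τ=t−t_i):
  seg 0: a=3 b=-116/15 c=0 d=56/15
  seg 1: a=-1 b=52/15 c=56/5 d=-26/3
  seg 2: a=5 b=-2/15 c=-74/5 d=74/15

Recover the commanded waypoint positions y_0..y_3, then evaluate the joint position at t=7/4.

y_0=3 y_1=-1 y_2=5 y_3=-5
S(7/4) = 679/160

y_0 = S_0(0) = a_0 = 3
y_1 = S_1(0) = a_1 = -1
y_2 = S_2(0) = a_2 = 5
y_3 = S_2(1) = -5
t_q=7/4 is in segment 1 (τ=3/4); S_1(τ)=679/160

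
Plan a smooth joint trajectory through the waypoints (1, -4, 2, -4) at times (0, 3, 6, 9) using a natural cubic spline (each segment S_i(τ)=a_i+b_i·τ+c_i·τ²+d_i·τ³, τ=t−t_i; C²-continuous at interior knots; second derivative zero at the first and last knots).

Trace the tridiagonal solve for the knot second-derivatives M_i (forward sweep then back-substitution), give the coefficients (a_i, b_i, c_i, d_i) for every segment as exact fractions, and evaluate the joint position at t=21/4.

Δ: Δ0=-5/3, Δ1=2, Δ2=-2
row 1: diag=12, rhs=22; c'=1/4, d'=11/6
row 2: denom=12−3·1/4=45/4; d'=(-24−3·11/6)/(45/4)=-118/45
back: M2=-118/45
back: M1=11/6−1/4·-118/45=112/45
M: M0=0, M1=112/45, M2=-118/45, M3=0
seg 0: a=1, c=M0/2=0, d=(M1−M0)/(6·3)=56/405, b=Δ0−h0·(2M0+M1)/6=-131/45
seg 1: a=-4, c=M1/2=56/45, d=(M2−M1)/(6·3)=-23/81, b=Δ1−h1·(2M1+M2)/6=37/45
seg 2: a=2, c=M2/2=-59/45, d=(M3−M2)/(6·3)=59/405, b=Δ2−h2·(2M2+M3)/6=28/45
t_q=21/4 → seg 1, τ=9/4; S=-4+37/45·τ+56/45·τ²+-23/81·τ³=293/320

  seg 0: a=1 b=-131/45 c=0 d=56/405
  seg 1: a=-4 b=37/45 c=56/45 d=-23/81
  seg 2: a=2 b=28/45 c=-59/45 d=59/405
S(21/4) = 293/320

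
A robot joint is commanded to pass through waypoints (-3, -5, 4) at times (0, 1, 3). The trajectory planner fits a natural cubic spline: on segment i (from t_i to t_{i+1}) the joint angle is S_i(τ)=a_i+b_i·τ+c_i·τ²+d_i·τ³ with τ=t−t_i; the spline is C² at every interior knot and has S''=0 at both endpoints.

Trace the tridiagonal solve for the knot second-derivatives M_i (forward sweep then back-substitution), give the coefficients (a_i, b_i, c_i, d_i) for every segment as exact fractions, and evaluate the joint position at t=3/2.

  seg 0: a=-3 b=-37/12 c=0 d=13/12
  seg 1: a=-5 b=1/6 c=13/4 d=-13/24
S(3/2) = -267/64

Δ: Δ0=-2, Δ1=9/2
row 1: diag=6, rhs=39; c'=1/3, d'=13/2
back: M1=13/2
M: M0=0, M1=13/2, M2=0
seg 0: a=-3, c=M0/2=0, d=(M1−M0)/(6·1)=13/12, b=Δ0−h0·(2M0+M1)/6=-37/12
seg 1: a=-5, c=M1/2=13/4, d=(M2−M1)/(6·2)=-13/24, b=Δ1−h1·(2M1+M2)/6=1/6
t_q=3/2 → seg 1, τ=1/2; S=-5+1/6·τ+13/4·τ²+-13/24·τ³=-267/64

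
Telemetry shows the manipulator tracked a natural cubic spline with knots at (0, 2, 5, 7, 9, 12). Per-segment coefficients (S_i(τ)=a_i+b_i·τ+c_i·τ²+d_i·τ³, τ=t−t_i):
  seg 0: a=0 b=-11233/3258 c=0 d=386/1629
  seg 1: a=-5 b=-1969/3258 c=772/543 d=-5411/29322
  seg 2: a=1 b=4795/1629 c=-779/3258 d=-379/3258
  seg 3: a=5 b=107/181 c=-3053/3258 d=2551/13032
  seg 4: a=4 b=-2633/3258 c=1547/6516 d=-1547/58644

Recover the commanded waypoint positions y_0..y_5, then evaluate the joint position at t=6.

y_0=0 y_1=-5 y_2=1 y_3=5 y_4=4 y_5=3
S(6) = 5845/1629

y_0 = S_0(0) = a_0 = 0
y_1 = S_1(0) = a_1 = -5
y_2 = S_2(0) = a_2 = 1
y_3 = S_3(0) = a_3 = 5
y_4 = S_4(0) = a_4 = 4
y_5 = S_4(3) = 3
t_q=6 is in segment 2 (τ=1); S_2(τ)=5845/1629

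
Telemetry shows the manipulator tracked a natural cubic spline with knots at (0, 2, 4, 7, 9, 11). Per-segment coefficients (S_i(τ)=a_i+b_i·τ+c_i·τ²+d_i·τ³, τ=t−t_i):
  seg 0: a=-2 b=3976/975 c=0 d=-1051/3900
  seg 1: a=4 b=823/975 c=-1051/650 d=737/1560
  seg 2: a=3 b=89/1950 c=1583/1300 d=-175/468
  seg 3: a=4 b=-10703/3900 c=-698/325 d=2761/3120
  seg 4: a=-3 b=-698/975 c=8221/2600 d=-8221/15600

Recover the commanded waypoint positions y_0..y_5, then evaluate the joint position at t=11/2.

y_0=-2 y_1=4 y_2=3 y_3=4 y_4=-3 y_5=4
S(11/2) = 3637/800

y_0 = S_0(0) = a_0 = -2
y_1 = S_1(0) = a_1 = 4
y_2 = S_2(0) = a_2 = 3
y_3 = S_3(0) = a_3 = 4
y_4 = S_4(0) = a_4 = -3
y_5 = S_4(2) = 4
t_q=11/2 is in segment 2 (τ=3/2); S_2(τ)=3637/800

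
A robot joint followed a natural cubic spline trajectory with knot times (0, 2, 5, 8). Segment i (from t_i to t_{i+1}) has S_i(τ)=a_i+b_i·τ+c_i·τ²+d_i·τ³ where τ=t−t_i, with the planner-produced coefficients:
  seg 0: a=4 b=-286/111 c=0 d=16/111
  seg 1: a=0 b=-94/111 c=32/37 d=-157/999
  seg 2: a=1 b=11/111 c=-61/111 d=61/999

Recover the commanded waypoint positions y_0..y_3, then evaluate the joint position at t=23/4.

y_0=4 y_1=0 y_2=1 y_3=-2
S(23/4) = 1873/2368

y_0 = S_0(0) = a_0 = 4
y_1 = S_1(0) = a_1 = 0
y_2 = S_2(0) = a_2 = 1
y_3 = S_2(3) = -2
t_q=23/4 is in segment 2 (τ=3/4); S_2(τ)=1873/2368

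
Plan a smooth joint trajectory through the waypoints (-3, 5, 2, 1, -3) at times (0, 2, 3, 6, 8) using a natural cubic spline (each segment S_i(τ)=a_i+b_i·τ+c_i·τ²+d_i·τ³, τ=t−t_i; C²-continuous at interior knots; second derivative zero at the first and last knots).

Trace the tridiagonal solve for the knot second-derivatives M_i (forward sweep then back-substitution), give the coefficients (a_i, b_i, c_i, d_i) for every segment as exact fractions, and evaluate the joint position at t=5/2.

Δ: Δ0=4, Δ1=-3, Δ2=-1/3, Δ3=-2
row 1: diag=6, rhs=-42; c'=1/6, d'=-7
row 2: denom=8−1·1/6=47/6; d'=(16−1·-7)/(47/6)=138/47
row 3: denom=10−3·18/47=416/47; d'=(-10−3·138/47)/(416/47)=-17/8
back: M3=-17/8
back: M2=138/47−18/47·-17/8=15/4
back: M1=-7−1/6·15/4=-61/8
M: M0=0, M1=-61/8, M2=15/4, M3=-17/8, M4=0
seg 0: a=-3, c=M0/2=0, d=(M1−M0)/(6·2)=-61/96, b=Δ0−h0·(2M0+M1)/6=157/24
seg 1: a=5, c=M1/2=-61/16, d=(M2−M1)/(6·1)=91/48, b=Δ1−h1·(2M1+M2)/6=-13/12
seg 2: a=2, c=M2/2=15/8, d=(M3−M2)/(6·3)=-47/144, b=Δ2−h2·(2M2+M3)/6=-145/48
seg 3: a=1, c=M3/2=-17/16, d=(M4−M3)/(6·2)=17/96, b=Δ3−h3·(2M3+M4)/6=-7/12
t_q=5/2 → seg 1, τ=1/2; S=5+-13/12·τ+-61/16·τ²+91/48·τ³=479/128

  seg 0: a=-3 b=157/24 c=0 d=-61/96
  seg 1: a=5 b=-13/12 c=-61/16 d=91/48
  seg 2: a=2 b=-145/48 c=15/8 d=-47/144
  seg 3: a=1 b=-7/12 c=-17/16 d=17/96
S(5/2) = 479/128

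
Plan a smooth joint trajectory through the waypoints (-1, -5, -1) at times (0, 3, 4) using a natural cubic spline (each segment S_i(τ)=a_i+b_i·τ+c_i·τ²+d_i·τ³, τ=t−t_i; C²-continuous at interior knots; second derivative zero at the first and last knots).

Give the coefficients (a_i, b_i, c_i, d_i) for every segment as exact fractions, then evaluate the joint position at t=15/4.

  seg 0: a=-1 b=-10/3 c=0 d=2/9
  seg 1: a=-5 b=8/3 c=2 d=-2/3
S(15/4) = -69/32

Δ: Δ0=-4/3, Δ1=4
row 1: diag=8, rhs=32; c'=1/8, d'=4
back: M1=4
M: M0=0, M1=4, M2=0
seg 0: a=-1, c=M0/2=0, d=(M1−M0)/(6·3)=2/9, b=Δ0−h0·(2M0+M1)/6=-10/3
seg 1: a=-5, c=M1/2=2, d=(M2−M1)/(6·1)=-2/3, b=Δ1−h1·(2M1+M2)/6=8/3
t_q=15/4 → seg 1, τ=3/4; S=-5+8/3·τ+2·τ²+-2/3·τ³=-69/32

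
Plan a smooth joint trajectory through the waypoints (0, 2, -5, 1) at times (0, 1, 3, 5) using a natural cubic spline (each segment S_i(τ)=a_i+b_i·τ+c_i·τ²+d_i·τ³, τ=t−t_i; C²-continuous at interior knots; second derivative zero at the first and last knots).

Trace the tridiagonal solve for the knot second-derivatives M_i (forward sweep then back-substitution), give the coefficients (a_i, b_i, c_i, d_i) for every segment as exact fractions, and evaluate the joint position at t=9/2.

  seg 0: a=0 b=145/44 c=0 d=-57/44
  seg 1: a=2 b=-13/22 c=-171/44 d=107/88
  seg 2: a=-5 b=-17/11 c=75/22 d=-25/44
S(9/2) = -551/352

Δ: Δ0=2, Δ1=-7/2, Δ2=3
row 1: diag=6, rhs=-33; c'=1/3, d'=-11/2
row 2: denom=8−2·1/3=22/3; d'=(39−2·-11/2)/(22/3)=75/11
back: M2=75/11
back: M1=-11/2−1/3·75/11=-171/22
M: M0=0, M1=-171/22, M2=75/11, M3=0
seg 0: a=0, c=M0/2=0, d=(M1−M0)/(6·1)=-57/44, b=Δ0−h0·(2M0+M1)/6=145/44
seg 1: a=2, c=M1/2=-171/44, d=(M2−M1)/(6·2)=107/88, b=Δ1−h1·(2M1+M2)/6=-13/22
seg 2: a=-5, c=M2/2=75/22, d=(M3−M2)/(6·2)=-25/44, b=Δ2−h2·(2M2+M3)/6=-17/11
t_q=9/2 → seg 2, τ=3/2; S=-5+-17/11·τ+75/22·τ²+-25/44·τ³=-551/352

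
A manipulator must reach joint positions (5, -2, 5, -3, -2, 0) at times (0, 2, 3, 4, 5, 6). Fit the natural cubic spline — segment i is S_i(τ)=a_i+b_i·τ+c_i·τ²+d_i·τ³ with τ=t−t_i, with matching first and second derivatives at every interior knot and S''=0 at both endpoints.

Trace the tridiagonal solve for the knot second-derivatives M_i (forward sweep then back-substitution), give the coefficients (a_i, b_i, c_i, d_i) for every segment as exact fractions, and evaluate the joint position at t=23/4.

  seg 0: a=5 b=-5639/642 c=0 d=424/321
  seg 1: a=-2 b=4537/642 c=848/107 d=-5131/642
  seg 2: a=5 b=-340/321 c=-3435/214 d=5849/642
  seg 3: a=-3 b=-3743/642 c=1207/107 d=-2857/642
  seg 4: a=-2 b=1085/321 c=-443/214 d=443/642
S(23/4) = -4633/13696

Δ: Δ0=-7/2, Δ1=7, Δ2=-8, Δ3=1, Δ4=2
row 1: diag=6, rhs=63; c'=1/6, d'=21/2
row 2: denom=4−1·1/6=23/6; d'=(-90−1·21/2)/(23/6)=-603/23
row 3: denom=4−1·6/23=86/23; d'=(54−1·-603/23)/(86/23)=1845/86
row 4: denom=4−1·23/86=321/86; d'=(6−1·1845/86)/(321/86)=-443/107
back: M4=-443/107
back: M3=1845/86−23/86·-443/107=2414/107
back: M2=-603/23−6/23·2414/107=-3435/107
back: M1=21/2−1/6·-3435/107=1696/107
M: M0=0, M1=1696/107, M2=-3435/107, M3=2414/107, M4=-443/107, M5=0
seg 0: a=5, c=M0/2=0, d=(M1−M0)/(6·2)=424/321, b=Δ0−h0·(2M0+M1)/6=-5639/642
seg 1: a=-2, c=M1/2=848/107, d=(M2−M1)/(6·1)=-5131/642, b=Δ1−h1·(2M1+M2)/6=4537/642
seg 2: a=5, c=M2/2=-3435/214, d=(M3−M2)/(6·1)=5849/642, b=Δ2−h2·(2M2+M3)/6=-340/321
seg 3: a=-3, c=M3/2=1207/107, d=(M4−M3)/(6·1)=-2857/642, b=Δ3−h3·(2M3+M4)/6=-3743/642
seg 4: a=-2, c=M4/2=-443/214, d=(M5−M4)/(6·1)=443/642, b=Δ4−h4·(2M4+M5)/6=1085/321
t_q=23/4 → seg 4, τ=3/4; S=-2+1085/321·τ+-443/214·τ²+443/642·τ³=-4633/13696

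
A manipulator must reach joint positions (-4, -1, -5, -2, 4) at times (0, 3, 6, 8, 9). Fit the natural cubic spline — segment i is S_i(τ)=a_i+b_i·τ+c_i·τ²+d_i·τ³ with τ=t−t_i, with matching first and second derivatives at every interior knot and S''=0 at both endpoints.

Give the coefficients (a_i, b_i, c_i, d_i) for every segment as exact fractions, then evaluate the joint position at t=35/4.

Δ: Δ0=1, Δ1=-4/3, Δ2=3/2, Δ3=6
row 1: diag=12, rhs=-14; c'=1/4, d'=-7/6
row 2: denom=10−3·1/4=37/4; d'=(17−3·-7/6)/(37/4)=82/37
row 3: denom=6−2·8/37=206/37; d'=(27−2·82/37)/(206/37)=835/206
back: M3=835/206
back: M2=82/37−8/37·835/206=138/103
back: M1=-7/6−1/4·138/103=-464/309
M: M0=0, M1=-464/309, M2=138/103, M3=835/206, M4=0
seg 0: a=-4, c=M0/2=0, d=(M1−M0)/(6·3)=-232/2781, b=Δ0−h0·(2M0+M1)/6=541/309
seg 1: a=-1, c=M1/2=-232/309, d=(M2−M1)/(6·3)=439/2781, b=Δ1−h1·(2M1+M2)/6=-155/309
seg 2: a=-5, c=M2/2=69/103, d=(M3−M2)/(6·2)=559/2472, b=Δ2−h2·(2M2+M3)/6=-230/309
seg 3: a=-2, c=M3/2=835/412, d=(M4−M3)/(6·1)=-835/1236, b=Δ3−h3·(2M3+M4)/6=2873/618
t_q=35/4 → seg 3, τ=3/4; S=-2+2873/618·τ+835/412·τ²+-835/1236·τ³=61745/26368

  seg 0: a=-4 b=541/309 c=0 d=-232/2781
  seg 1: a=-1 b=-155/309 c=-232/309 d=439/2781
  seg 2: a=-5 b=-230/309 c=69/103 d=559/2472
  seg 3: a=-2 b=2873/618 c=835/412 d=-835/1236
S(35/4) = 61745/26368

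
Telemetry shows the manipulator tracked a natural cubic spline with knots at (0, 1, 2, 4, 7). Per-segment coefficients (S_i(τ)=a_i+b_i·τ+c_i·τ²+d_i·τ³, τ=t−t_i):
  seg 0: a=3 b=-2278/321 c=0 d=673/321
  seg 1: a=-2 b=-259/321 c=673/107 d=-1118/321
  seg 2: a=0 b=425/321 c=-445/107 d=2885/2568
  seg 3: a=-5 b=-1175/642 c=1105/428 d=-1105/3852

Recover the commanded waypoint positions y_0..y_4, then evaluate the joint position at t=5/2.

y_0 = S_0(0) = a_0 = 3
y_1 = S_1(0) = a_1 = -2
y_2 = S_2(0) = a_2 = 0
y_3 = S_3(0) = a_3 = -5
y_4 = S_3(3) = 5
t_q=5/2 is in segment 2 (τ=1/2); S_2(τ)=-1625/6848

y_0=3 y_1=-2 y_2=0 y_3=-5 y_4=5
S(5/2) = -1625/6848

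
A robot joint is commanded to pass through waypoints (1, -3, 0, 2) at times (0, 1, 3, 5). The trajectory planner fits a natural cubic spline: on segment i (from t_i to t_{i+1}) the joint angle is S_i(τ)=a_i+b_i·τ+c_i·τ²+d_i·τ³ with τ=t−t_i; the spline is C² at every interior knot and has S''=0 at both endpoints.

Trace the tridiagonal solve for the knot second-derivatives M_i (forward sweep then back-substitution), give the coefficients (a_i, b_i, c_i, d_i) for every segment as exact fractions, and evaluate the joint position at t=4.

Δ: Δ0=-4, Δ1=3/2, Δ2=1
row 1: diag=6, rhs=33; c'=1/3, d'=11/2
row 2: denom=8−2·1/3=22/3; d'=(-3−2·11/2)/(22/3)=-21/11
back: M2=-21/11
back: M1=11/2−1/3·-21/11=135/22
M: M0=0, M1=135/22, M2=-21/11, M3=0
seg 0: a=1, c=M0/2=0, d=(M1−M0)/(6·1)=45/44, b=Δ0−h0·(2M0+M1)/6=-221/44
seg 1: a=-3, c=M1/2=135/44, d=(M2−M1)/(6·2)=-59/88, b=Δ1−h1·(2M1+M2)/6=-43/22
seg 2: a=0, c=M2/2=-21/22, d=(M3−M2)/(6·2)=7/44, b=Δ2−h2·(2M2+M3)/6=25/11
t_q=4 → seg 2, τ=1; S=0+25/11·τ+-21/22·τ²+7/44·τ³=65/44

  seg 0: a=1 b=-221/44 c=0 d=45/44
  seg 1: a=-3 b=-43/22 c=135/44 d=-59/88
  seg 2: a=0 b=25/11 c=-21/22 d=7/44
S(4) = 65/44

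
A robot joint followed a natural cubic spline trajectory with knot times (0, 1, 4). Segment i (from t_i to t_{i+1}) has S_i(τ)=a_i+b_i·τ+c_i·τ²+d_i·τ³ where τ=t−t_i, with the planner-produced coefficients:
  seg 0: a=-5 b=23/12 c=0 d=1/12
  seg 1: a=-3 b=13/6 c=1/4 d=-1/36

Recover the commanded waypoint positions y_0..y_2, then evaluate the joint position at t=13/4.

y_0=-5 y_1=-3 y_2=5
S(13/4) = 723/256

y_0 = S_0(0) = a_0 = -5
y_1 = S_1(0) = a_1 = -3
y_2 = S_1(3) = 5
t_q=13/4 is in segment 1 (τ=9/4); S_1(τ)=723/256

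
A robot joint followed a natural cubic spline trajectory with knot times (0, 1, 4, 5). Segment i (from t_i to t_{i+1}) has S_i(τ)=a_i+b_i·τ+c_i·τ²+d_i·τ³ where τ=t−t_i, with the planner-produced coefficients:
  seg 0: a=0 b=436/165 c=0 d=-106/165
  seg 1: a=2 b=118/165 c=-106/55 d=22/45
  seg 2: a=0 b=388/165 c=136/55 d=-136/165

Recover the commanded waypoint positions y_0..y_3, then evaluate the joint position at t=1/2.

y_0 = S_0(0) = a_0 = 0
y_1 = S_1(0) = a_1 = 2
y_2 = S_2(0) = a_2 = 0
y_3 = S_2(1) = 4
t_q=1/2 is in segment 0 (τ=1/2); S_0(τ)=273/220

y_0=0 y_1=2 y_2=0 y_3=4
S(1/2) = 273/220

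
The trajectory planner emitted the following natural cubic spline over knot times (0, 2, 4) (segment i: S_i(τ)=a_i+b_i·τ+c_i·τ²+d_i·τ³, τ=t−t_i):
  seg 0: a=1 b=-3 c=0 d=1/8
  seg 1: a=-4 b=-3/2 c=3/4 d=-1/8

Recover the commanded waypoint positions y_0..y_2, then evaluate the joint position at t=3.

y_0=1 y_1=-4 y_2=-5
S(3) = -39/8

y_0 = S_0(0) = a_0 = 1
y_1 = S_1(0) = a_1 = -4
y_2 = S_1(2) = -5
t_q=3 is in segment 1 (τ=1); S_1(τ)=-39/8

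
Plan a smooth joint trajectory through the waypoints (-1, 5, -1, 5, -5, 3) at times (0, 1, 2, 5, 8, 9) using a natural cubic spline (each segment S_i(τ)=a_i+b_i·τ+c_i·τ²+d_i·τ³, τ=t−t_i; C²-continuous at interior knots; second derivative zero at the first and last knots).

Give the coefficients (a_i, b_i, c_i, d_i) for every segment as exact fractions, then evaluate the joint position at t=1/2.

  seg 0: a=-1 b=22868/2409 c=0 d=-8414/2409
  seg 1: a=5 b=-2374/2409 c=-8414/803 d=13162/2409
  seg 2: a=-1 b=-13372/2409 c=4748/803 d=-24542/21681
  seg 3: a=5 b=-1534/2409 c=-10298/2409 d=2218/1971
  seg 4: a=-5 b=9872/2409 c=4700/803 d=-4700/2409
S(1/2) = 10631/3212

Δ: Δ0=6, Δ1=-6, Δ2=2, Δ3=-10/3, Δ4=8
row 1: diag=4, rhs=-72; c'=1/4, d'=-18
row 2: denom=8−1·1/4=31/4; d'=(48−1·-18)/(31/4)=264/31
row 3: denom=12−3·12/31=336/31; d'=(-32−3·264/31)/(336/31)=-223/42
row 4: denom=8−3·31/112=803/112; d'=(68−3·-223/42)/(803/112)=9400/803
back: M4=9400/803
back: M3=-223/42−31/112·9400/803=-20596/2409
back: M2=264/31−12/31·-20596/2409=9496/803
back: M1=-18−1/4·9496/803=-16828/803
M: M0=0, M1=-16828/803, M2=9496/803, M3=-20596/2409, M4=9400/803, M5=0
seg 0: a=-1, c=M0/2=0, d=(M1−M0)/(6·1)=-8414/2409, b=Δ0−h0·(2M0+M1)/6=22868/2409
seg 1: a=5, c=M1/2=-8414/803, d=(M2−M1)/(6·1)=13162/2409, b=Δ1−h1·(2M1+M2)/6=-2374/2409
seg 2: a=-1, c=M2/2=4748/803, d=(M3−M2)/(6·3)=-24542/21681, b=Δ2−h2·(2M2+M3)/6=-13372/2409
seg 3: a=5, c=M3/2=-10298/2409, d=(M4−M3)/(6·3)=2218/1971, b=Δ3−h3·(2M3+M4)/6=-1534/2409
seg 4: a=-5, c=M4/2=4700/803, d=(M5−M4)/(6·1)=-4700/2409, b=Δ4−h4·(2M4+M5)/6=9872/2409
t_q=1/2 → seg 0, τ=1/2; S=-1+22868/2409·τ+0·τ²+-8414/2409·τ³=10631/3212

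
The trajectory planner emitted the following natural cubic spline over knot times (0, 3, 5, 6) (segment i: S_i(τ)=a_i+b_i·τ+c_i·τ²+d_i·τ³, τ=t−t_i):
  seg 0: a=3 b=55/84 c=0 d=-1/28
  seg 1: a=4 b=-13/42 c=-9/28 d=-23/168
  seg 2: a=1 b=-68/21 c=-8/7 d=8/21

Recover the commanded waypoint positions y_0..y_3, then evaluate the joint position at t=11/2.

y_0 = S_0(0) = a_0 = 3
y_1 = S_1(0) = a_1 = 4
y_2 = S_2(0) = a_2 = 1
y_3 = S_2(1) = -3
t_q=11/2 is in segment 2 (τ=1/2); S_2(τ)=-6/7

y_0=3 y_1=4 y_2=1 y_3=-3
S(11/2) = -6/7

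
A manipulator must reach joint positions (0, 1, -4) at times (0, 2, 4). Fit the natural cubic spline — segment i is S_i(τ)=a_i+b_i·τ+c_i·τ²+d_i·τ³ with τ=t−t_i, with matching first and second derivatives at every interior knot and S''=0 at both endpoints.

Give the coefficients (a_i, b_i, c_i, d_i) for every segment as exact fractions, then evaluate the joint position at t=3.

Δ: Δ0=1/2, Δ1=-5/2
row 1: diag=8, rhs=-18; c'=1/4, d'=-9/4
back: M1=-9/4
M: M0=0, M1=-9/4, M2=0
seg 0: a=0, c=M0/2=0, d=(M1−M0)/(6·2)=-3/16, b=Δ0−h0·(2M0+M1)/6=5/4
seg 1: a=1, c=M1/2=-9/8, d=(M2−M1)/(6·2)=3/16, b=Δ1−h1·(2M1+M2)/6=-1
t_q=3 → seg 1, τ=1; S=1+-1·τ+-9/8·τ²+3/16·τ³=-15/16

  seg 0: a=0 b=5/4 c=0 d=-3/16
  seg 1: a=1 b=-1 c=-9/8 d=3/16
S(3) = -15/16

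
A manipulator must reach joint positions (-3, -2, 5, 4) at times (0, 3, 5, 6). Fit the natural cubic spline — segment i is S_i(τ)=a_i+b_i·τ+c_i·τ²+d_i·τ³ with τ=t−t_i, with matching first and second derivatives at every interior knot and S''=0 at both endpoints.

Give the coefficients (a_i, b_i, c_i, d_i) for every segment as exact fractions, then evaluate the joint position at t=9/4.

  seg 0: a=-3 b=-7/6 c=0 d=1/6
  seg 1: a=-2 b=10/3 c=3/2 d=-17/24
  seg 2: a=5 b=5/6 c=-11/4 d=11/12
S(9/4) = -477/128

Δ: Δ0=1/3, Δ1=7/2, Δ2=-1
row 1: diag=10, rhs=19; c'=1/5, d'=19/10
row 2: denom=6−2·1/5=28/5; d'=(-27−2·19/10)/(28/5)=-11/2
back: M2=-11/2
back: M1=19/10−1/5·-11/2=3
M: M0=0, M1=3, M2=-11/2, M3=0
seg 0: a=-3, c=M0/2=0, d=(M1−M0)/(6·3)=1/6, b=Δ0−h0·(2M0+M1)/6=-7/6
seg 1: a=-2, c=M1/2=3/2, d=(M2−M1)/(6·2)=-17/24, b=Δ1−h1·(2M1+M2)/6=10/3
seg 2: a=5, c=M2/2=-11/4, d=(M3−M2)/(6·1)=11/12, b=Δ2−h2·(2M2+M3)/6=5/6
t_q=9/4 → seg 0, τ=9/4; S=-3+-7/6·τ+0·τ²+1/6·τ³=-477/128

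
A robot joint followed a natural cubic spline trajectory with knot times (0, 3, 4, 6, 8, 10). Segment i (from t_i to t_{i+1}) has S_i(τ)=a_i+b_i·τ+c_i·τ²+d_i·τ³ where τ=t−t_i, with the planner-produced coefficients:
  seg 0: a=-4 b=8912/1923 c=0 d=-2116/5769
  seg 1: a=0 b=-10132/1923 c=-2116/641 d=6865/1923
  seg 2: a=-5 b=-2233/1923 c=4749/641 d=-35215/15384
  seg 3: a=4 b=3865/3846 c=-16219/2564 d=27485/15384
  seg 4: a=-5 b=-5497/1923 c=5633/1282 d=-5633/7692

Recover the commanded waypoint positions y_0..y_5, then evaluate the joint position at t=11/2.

y_0=-4 y_1=0 y_2=-5 y_3=4 y_4=-5 y_5=1
S(11/2) = 90345/41024

y_0 = S_0(0) = a_0 = -4
y_1 = S_1(0) = a_1 = 0
y_2 = S_2(0) = a_2 = -5
y_3 = S_3(0) = a_3 = 4
y_4 = S_4(0) = a_4 = -5
y_5 = S_4(2) = 1
t_q=11/2 is in segment 2 (τ=3/2); S_2(τ)=90345/41024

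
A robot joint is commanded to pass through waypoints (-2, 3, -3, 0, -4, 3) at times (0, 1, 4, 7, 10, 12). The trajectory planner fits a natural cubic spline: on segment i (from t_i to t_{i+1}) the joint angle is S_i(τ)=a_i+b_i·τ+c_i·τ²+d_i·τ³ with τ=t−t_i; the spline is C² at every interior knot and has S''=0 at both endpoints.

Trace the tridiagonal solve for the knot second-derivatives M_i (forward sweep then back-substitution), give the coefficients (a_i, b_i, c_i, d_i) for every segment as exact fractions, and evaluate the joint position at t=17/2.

Δ: Δ0=5, Δ1=-2, Δ2=1, Δ3=-4/3, Δ4=7/2
row 1: diag=8, rhs=-42; c'=3/8, d'=-21/4
row 2: denom=12−3·3/8=87/8; d'=(18−3·-21/4)/(87/8)=90/29
row 3: denom=12−3·8/29=324/29; d'=(-14−3·90/29)/(324/29)=-169/81
row 4: denom=10−3·29/108=331/36; d'=(29−3·-169/81)/(331/36)=3808/993
back: M4=3808/993
back: M3=-169/81−29/108·3808/993=-9283/2979
back: M2=90/29−8/29·-9283/2979=11806/2979
back: M1=-21/4−3/8·11806/2979=-6689/993
M: M0=0, M1=-6689/993, M2=11806/2979, M3=-9283/2979, M4=3808/993, M5=0
seg 0: a=-2, c=M0/2=0, d=(M1−M0)/(6·1)=-6689/5958, b=Δ0−h0·(2M0+M1)/6=36479/5958
seg 1: a=3, c=M1/2=-6689/1986, d=(M2−M1)/(6·3)=31873/53622, b=Δ1−h1·(2M1+M2)/6=8206/2979
seg 2: a=-3, c=M2/2=5903/2979, d=(M3−M2)/(6·3)=-21089/53622, b=Δ2−h2·(2M2+M3)/6=-8371/5958
seg 3: a=0, c=M3/2=-9283/5958, d=(M4−M3)/(6·3)=20707/53622, b=Δ3−h3·(2M3+M4)/6=-401/2979
seg 4: a=-4, c=M4/2=1904/993, d=(M5−M4)/(6·2)=-952/2979, b=Δ4−h4·(2M4+M5)/6=5621/5958
t_q=17/2 → seg 3, τ=3/2; S=0+-401/2979·τ+-9283/5958·τ²+20707/53622·τ³=-12733/5296

  seg 0: a=-2 b=36479/5958 c=0 d=-6689/5958
  seg 1: a=3 b=8206/2979 c=-6689/1986 d=31873/53622
  seg 2: a=-3 b=-8371/5958 c=5903/2979 d=-21089/53622
  seg 3: a=0 b=-401/2979 c=-9283/5958 d=20707/53622
  seg 4: a=-4 b=5621/5958 c=1904/993 d=-952/2979
S(17/2) = -12733/5296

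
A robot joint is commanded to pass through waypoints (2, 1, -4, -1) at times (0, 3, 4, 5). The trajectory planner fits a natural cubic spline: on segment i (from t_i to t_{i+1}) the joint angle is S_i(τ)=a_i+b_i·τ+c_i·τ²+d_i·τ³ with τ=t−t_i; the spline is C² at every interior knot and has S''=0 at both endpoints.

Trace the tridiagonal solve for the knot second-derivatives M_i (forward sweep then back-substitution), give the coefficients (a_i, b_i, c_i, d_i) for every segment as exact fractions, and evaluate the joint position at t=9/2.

  seg 0: a=2 b=209/93 c=0 d=-80/279
  seg 1: a=1 b=-511/93 c=-80/31 d=286/93
  seg 2: a=-4 b=-133/93 c=206/31 d=-206/93
S(9/2) = -413/124

Δ: Δ0=-1/3, Δ1=-5, Δ2=3
row 1: diag=8, rhs=-28; c'=1/8, d'=-7/2
row 2: denom=4−1·1/8=31/8; d'=(48−1·-7/2)/(31/8)=412/31
back: M2=412/31
back: M1=-7/2−1/8·412/31=-160/31
M: M0=0, M1=-160/31, M2=412/31, M3=0
seg 0: a=2, c=M0/2=0, d=(M1−M0)/(6·3)=-80/279, b=Δ0−h0·(2M0+M1)/6=209/93
seg 1: a=1, c=M1/2=-80/31, d=(M2−M1)/(6·1)=286/93, b=Δ1−h1·(2M1+M2)/6=-511/93
seg 2: a=-4, c=M2/2=206/31, d=(M3−M2)/(6·1)=-206/93, b=Δ2−h2·(2M2+M3)/6=-133/93
t_q=9/2 → seg 2, τ=1/2; S=-4+-133/93·τ+206/31·τ²+-206/93·τ³=-413/124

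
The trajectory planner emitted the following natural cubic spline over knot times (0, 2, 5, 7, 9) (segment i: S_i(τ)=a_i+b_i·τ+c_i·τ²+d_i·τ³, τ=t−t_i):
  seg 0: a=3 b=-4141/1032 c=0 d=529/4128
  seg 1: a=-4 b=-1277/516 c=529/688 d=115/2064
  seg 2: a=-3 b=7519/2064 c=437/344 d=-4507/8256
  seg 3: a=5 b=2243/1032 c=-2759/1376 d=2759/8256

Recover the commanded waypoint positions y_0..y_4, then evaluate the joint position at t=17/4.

y_0 = S_0(0) = a_0 = 3
y_1 = S_1(0) = a_1 = -4
y_2 = S_2(0) = a_2 = -3
y_3 = S_3(0) = a_3 = 5
y_4 = S_3(2) = 4
t_q=17/4 is in segment 1 (τ=9/4); S_1(τ)=-221971/44032

y_0=3 y_1=-4 y_2=-3 y_3=5 y_4=4
S(17/4) = -221971/44032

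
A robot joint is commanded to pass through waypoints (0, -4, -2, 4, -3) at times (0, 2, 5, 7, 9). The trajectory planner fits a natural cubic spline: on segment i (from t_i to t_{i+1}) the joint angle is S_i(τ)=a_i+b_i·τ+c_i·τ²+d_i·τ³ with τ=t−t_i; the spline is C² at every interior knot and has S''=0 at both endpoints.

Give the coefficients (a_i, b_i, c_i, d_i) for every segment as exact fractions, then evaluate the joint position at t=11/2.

Δ: Δ0=-2, Δ1=2/3, Δ2=3, Δ3=-7/2
row 1: diag=10, rhs=16; c'=3/10, d'=8/5
row 2: denom=10−3·3/10=91/10; d'=(14−3·8/5)/(91/10)=92/91
row 3: denom=8−2·20/91=688/91; d'=(-39−2·92/91)/(688/91)=-3733/688
back: M3=-3733/688
back: M2=92/91−20/91·-3733/688=379/172
back: M1=8/5−3/10·379/172=323/344
M: M0=0, M1=323/344, M2=379/172, M3=-3733/688, M4=0
seg 0: a=0, c=M0/2=0, d=(M1−M0)/(6·2)=323/4128, b=Δ0−h0·(2M0+M1)/6=-2387/1032
seg 1: a=-4, c=M1/2=323/688, d=(M2−M1)/(6·3)=145/2064, b=Δ1−h1·(2M1+M2)/6=-709/516
seg 2: a=-2, c=M2/2=379/344, d=(M3−M2)/(6·2)=-5249/8256, b=Δ2−h2·(2M2+M3)/6=6893/2064
seg 3: a=4, c=M3/2=-3733/1376, d=(M4−M3)/(6·2)=3733/8256, b=Δ3−h3·(2M3+M4)/6=121/1032
t_q=11/2 → seg 2, τ=1/2; S=-2+6893/2064·τ+379/344·τ²+-5249/8256·τ³=-2955/22016

  seg 0: a=0 b=-2387/1032 c=0 d=323/4128
  seg 1: a=-4 b=-709/516 c=323/688 d=145/2064
  seg 2: a=-2 b=6893/2064 c=379/344 d=-5249/8256
  seg 3: a=4 b=121/1032 c=-3733/1376 d=3733/8256
S(11/2) = -2955/22016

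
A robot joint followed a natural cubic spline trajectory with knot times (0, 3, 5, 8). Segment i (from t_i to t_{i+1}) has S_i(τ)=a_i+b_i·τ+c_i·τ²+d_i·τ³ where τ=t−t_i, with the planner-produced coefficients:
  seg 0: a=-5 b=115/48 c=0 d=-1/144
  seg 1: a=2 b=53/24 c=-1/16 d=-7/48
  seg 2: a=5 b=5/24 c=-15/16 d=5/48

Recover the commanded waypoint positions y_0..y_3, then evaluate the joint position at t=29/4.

y_0 = S_0(0) = a_0 = -5
y_1 = S_1(0) = a_1 = 2
y_2 = S_2(0) = a_2 = 5
y_3 = S_2(3) = 0
t_q=29/4 is in segment 2 (τ=9/4); S_2(τ)=1955/1024

y_0=-5 y_1=2 y_2=5 y_3=0
S(29/4) = 1955/1024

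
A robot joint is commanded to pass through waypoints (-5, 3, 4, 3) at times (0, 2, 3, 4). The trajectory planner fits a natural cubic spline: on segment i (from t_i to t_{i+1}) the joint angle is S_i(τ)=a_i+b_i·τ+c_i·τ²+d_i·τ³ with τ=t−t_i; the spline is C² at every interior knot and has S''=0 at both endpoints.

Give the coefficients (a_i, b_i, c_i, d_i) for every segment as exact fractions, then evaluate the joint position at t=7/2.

  seg 0: a=-5 b=112/23 c=0 d=-5/23
  seg 1: a=3 b=52/23 c=-30/23 d=1/23
  seg 2: a=4 b=-5/23 c=-27/23 d=9/23
S(7/2) = 671/184

Δ: Δ0=4, Δ1=1, Δ2=-1
row 1: diag=6, rhs=-18; c'=1/6, d'=-3
row 2: denom=4−1·1/6=23/6; d'=(-12−1·-3)/(23/6)=-54/23
back: M2=-54/23
back: M1=-3−1/6·-54/23=-60/23
M: M0=0, M1=-60/23, M2=-54/23, M3=0
seg 0: a=-5, c=M0/2=0, d=(M1−M0)/(6·2)=-5/23, b=Δ0−h0·(2M0+M1)/6=112/23
seg 1: a=3, c=M1/2=-30/23, d=(M2−M1)/(6·1)=1/23, b=Δ1−h1·(2M1+M2)/6=52/23
seg 2: a=4, c=M2/2=-27/23, d=(M3−M2)/(6·1)=9/23, b=Δ2−h2·(2M2+M3)/6=-5/23
t_q=7/2 → seg 2, τ=1/2; S=4+-5/23·τ+-27/23·τ²+9/23·τ³=671/184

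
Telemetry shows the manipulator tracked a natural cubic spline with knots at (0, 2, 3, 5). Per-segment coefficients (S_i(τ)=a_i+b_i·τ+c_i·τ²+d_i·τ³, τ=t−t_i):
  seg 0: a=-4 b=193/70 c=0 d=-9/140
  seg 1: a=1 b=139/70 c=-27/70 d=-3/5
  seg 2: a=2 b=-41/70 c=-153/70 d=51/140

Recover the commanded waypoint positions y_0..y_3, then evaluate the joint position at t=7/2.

y_0=-4 y_1=1 y_2=2 y_3=-5
S(7/2) = 193/160

y_0 = S_0(0) = a_0 = -4
y_1 = S_1(0) = a_1 = 1
y_2 = S_2(0) = a_2 = 2
y_3 = S_2(2) = -5
t_q=7/2 is in segment 2 (τ=1/2); S_2(τ)=193/160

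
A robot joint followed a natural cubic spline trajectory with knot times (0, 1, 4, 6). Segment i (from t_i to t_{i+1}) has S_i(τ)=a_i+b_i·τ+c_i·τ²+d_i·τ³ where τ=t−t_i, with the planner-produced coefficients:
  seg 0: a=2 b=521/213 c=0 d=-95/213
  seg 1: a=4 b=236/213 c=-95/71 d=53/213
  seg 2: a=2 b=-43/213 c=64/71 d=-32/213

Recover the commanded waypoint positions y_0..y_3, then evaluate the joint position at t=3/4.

y_0=2 y_1=4 y_2=2 y_3=4
S(3/4) = 16569/4544

y_0 = S_0(0) = a_0 = 2
y_1 = S_1(0) = a_1 = 4
y_2 = S_2(0) = a_2 = 2
y_3 = S_2(2) = 4
t_q=3/4 is in segment 0 (τ=3/4); S_0(τ)=16569/4544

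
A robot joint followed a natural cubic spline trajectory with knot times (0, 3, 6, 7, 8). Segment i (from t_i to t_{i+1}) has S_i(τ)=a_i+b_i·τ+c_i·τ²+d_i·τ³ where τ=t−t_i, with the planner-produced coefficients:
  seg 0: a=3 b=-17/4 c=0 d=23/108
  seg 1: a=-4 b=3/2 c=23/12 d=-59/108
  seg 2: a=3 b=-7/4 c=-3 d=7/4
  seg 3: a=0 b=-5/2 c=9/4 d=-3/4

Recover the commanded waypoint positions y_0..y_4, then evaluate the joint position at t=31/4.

y_0 = S_0(0) = a_0 = 3
y_1 = S_1(0) = a_1 = -4
y_2 = S_2(0) = a_2 = 3
y_3 = S_3(0) = a_3 = 0
y_4 = S_3(1) = -1
t_q=31/4 is in segment 3 (τ=3/4); S_3(τ)=-237/256

y_0=3 y_1=-4 y_2=3 y_3=0 y_4=-1
S(31/4) = -237/256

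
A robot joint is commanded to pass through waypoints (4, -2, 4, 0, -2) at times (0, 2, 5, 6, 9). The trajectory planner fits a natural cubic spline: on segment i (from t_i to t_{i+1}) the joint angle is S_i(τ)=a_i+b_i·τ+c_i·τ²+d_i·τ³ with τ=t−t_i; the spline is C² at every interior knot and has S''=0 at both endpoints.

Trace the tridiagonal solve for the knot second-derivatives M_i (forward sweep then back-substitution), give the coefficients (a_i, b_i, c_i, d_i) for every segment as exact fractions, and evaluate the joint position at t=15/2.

Δ: Δ0=-3, Δ1=2, Δ2=-4, Δ3=-2/3
row 1: diag=10, rhs=30; c'=3/10, d'=3
row 2: denom=8−3·3/10=71/10; d'=(-36−3·3)/(71/10)=-450/71
row 3: denom=8−1·10/71=558/71; d'=(20−1·-450/71)/(558/71)=935/279
back: M3=935/279
back: M2=-450/71−10/71·935/279=-1900/279
back: M1=3−3/10·-1900/279=469/93
M: M0=0, M1=469/93, M2=-1900/279, M3=935/279, M4=0
seg 0: a=4, c=M0/2=0, d=(M1−M0)/(6·2)=469/1116, b=Δ0−h0·(2M0+M1)/6=-1306/279
seg 1: a=-2, c=M1/2=469/186, d=(M2−M1)/(6·3)=-3307/5022, b=Δ1−h1·(2M1+M2)/6=101/279
seg 2: a=4, c=M2/2=-950/279, d=(M3−M2)/(6·1)=105/62, b=Δ2−h2·(2M2+M3)/6=-1277/558
seg 3: a=0, c=M3/2=935/558, d=(M4−M3)/(6·3)=-935/5022, b=Δ3−h3·(2M3+M4)/6=-1121/279
t_q=15/2 → seg 3, τ=3/2; S=0+-1121/279·τ+935/558·τ²+-935/5022·τ³=-1431/496

  seg 0: a=4 b=-1306/279 c=0 d=469/1116
  seg 1: a=-2 b=101/279 c=469/186 d=-3307/5022
  seg 2: a=4 b=-1277/558 c=-950/279 d=105/62
  seg 3: a=0 b=-1121/279 c=935/558 d=-935/5022
S(15/2) = -1431/496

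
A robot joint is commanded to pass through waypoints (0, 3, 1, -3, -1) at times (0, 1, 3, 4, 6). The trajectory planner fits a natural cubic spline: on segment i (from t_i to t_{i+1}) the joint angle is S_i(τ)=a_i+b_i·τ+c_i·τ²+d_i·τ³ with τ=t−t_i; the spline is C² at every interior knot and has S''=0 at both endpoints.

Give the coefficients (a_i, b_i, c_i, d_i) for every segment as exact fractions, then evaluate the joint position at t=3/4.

Δ: Δ0=3, Δ1=-1, Δ2=-4, Δ3=1
row 1: diag=6, rhs=-24; c'=1/3, d'=-4
row 2: denom=6−2·1/3=16/3; d'=(-18−2·-4)/(16/3)=-15/8
row 3: denom=6−1·3/16=93/16; d'=(30−1·-15/8)/(93/16)=170/31
back: M3=170/31
back: M2=-15/8−3/16·170/31=-90/31
back: M1=-4−1/3·-90/31=-94/31
M: M0=0, M1=-94/31, M2=-90/31, M3=170/31, M4=0
seg 0: a=0, c=M0/2=0, d=(M1−M0)/(6·1)=-47/93, b=Δ0−h0·(2M0+M1)/6=326/93
seg 1: a=3, c=M1/2=-47/31, d=(M2−M1)/(6·2)=1/93, b=Δ1−h1·(2M1+M2)/6=185/93
seg 2: a=1, c=M2/2=-45/31, d=(M3−M2)/(6·1)=130/93, b=Δ2−h2·(2M2+M3)/6=-367/93
seg 3: a=-3, c=M3/2=85/31, d=(M4−M3)/(6·2)=-85/186, b=Δ3−h3·(2M3+M4)/6=-247/93
t_q=3/4 → seg 0, τ=3/4; S=0+326/93·τ+0·τ²+-47/93·τ³=4793/1984

  seg 0: a=0 b=326/93 c=0 d=-47/93
  seg 1: a=3 b=185/93 c=-47/31 d=1/93
  seg 2: a=1 b=-367/93 c=-45/31 d=130/93
  seg 3: a=-3 b=-247/93 c=85/31 d=-85/186
S(3/4) = 4793/1984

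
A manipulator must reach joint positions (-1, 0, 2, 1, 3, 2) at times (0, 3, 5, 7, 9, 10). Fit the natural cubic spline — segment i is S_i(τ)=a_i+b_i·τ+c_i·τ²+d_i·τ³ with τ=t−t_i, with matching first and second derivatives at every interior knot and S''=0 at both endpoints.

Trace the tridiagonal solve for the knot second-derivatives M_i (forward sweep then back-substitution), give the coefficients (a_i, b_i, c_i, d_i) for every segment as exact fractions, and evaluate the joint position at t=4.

  seg 0: a=-1 b=-65/1164 c=0 d=151/3492
  seg 1: a=0 b=647/582 c=151/388 d=-259/1164
  seg 2: a=2 b=-1/582 c=-367/388 d=811/2328
  seg 3: a=1 b=115/291 c=111/97 d=-245/582
  seg 4: a=3 b=-23/291 c=-134/97 d=134/291
S(4) = 124/97

Δ: Δ0=1/3, Δ1=1, Δ2=-1/2, Δ3=1, Δ4=-1
row 1: diag=10, rhs=4; c'=1/5, d'=2/5
row 2: denom=8−2·1/5=38/5; d'=(-9−2·2/5)/(38/5)=-49/38
row 3: denom=8−2·5/19=142/19; d'=(9−2·-49/38)/(142/19)=110/71
row 4: denom=6−2·19/71=388/71; d'=(-12−2·110/71)/(388/71)=-268/97
back: M4=-268/97
back: M3=110/71−19/71·-268/97=222/97
back: M2=-49/38−5/19·222/97=-367/194
back: M1=2/5−1/5·-367/194=151/194
M: M0=0, M1=151/194, M2=-367/194, M3=222/97, M4=-268/97, M5=0
seg 0: a=-1, c=M0/2=0, d=(M1−M0)/(6·3)=151/3492, b=Δ0−h0·(2M0+M1)/6=-65/1164
seg 1: a=0, c=M1/2=151/388, d=(M2−M1)/(6·2)=-259/1164, b=Δ1−h1·(2M1+M2)/6=647/582
seg 2: a=2, c=M2/2=-367/388, d=(M3−M2)/(6·2)=811/2328, b=Δ2−h2·(2M2+M3)/6=-1/582
seg 3: a=1, c=M3/2=111/97, d=(M4−M3)/(6·2)=-245/582, b=Δ3−h3·(2M3+M4)/6=115/291
seg 4: a=3, c=M4/2=-134/97, d=(M5−M4)/(6·1)=134/291, b=Δ4−h4·(2M4+M5)/6=-23/291
t_q=4 → seg 1, τ=1; S=0+647/582·τ+151/388·τ²+-259/1164·τ³=124/97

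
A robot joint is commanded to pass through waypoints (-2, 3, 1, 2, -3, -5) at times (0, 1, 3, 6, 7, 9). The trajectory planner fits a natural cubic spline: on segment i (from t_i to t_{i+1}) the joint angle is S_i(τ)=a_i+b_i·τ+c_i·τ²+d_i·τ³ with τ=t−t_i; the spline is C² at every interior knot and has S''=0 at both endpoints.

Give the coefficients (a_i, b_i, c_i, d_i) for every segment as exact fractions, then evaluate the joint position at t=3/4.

Δ: Δ0=5, Δ1=-1, Δ2=1/3, Δ3=-5, Δ4=-1
row 1: diag=6, rhs=-36; c'=1/3, d'=-6
row 2: denom=10−2·1/3=28/3; d'=(8−2·-6)/(28/3)=15/7
row 3: denom=8−3·9/28=197/28; d'=(-32−3·15/7)/(197/28)=-1076/197
row 4: denom=6−1·28/197=1154/197; d'=(24−1·-1076/197)/(1154/197)=2902/577
back: M4=2902/577
back: M3=-1076/197−28/197·2902/577=-3564/577
back: M2=15/7−9/28·-3564/577=2382/577
back: M1=-6−1/3·2382/577=-4256/577
M: M0=0, M1=-4256/577, M2=2382/577, M3=-3564/577, M4=2902/577, M5=0
seg 0: a=-2, c=M0/2=0, d=(M1−M0)/(6·1)=-2128/1731, b=Δ0−h0·(2M0+M1)/6=10783/1731
seg 1: a=3, c=M1/2=-2128/577, d=(M2−M1)/(6·2)=3319/3462, b=Δ1−h1·(2M1+M2)/6=4399/1731
seg 2: a=1, c=M2/2=1191/577, d=(M3−M2)/(6·3)=-991/1731, b=Δ2−h2·(2M2+M3)/6=-1223/1731
seg 3: a=2, c=M3/2=-1782/577, d=(M4−M3)/(6·1)=3233/1731, b=Δ3−h3·(2M3+M4)/6=-6542/1731
seg 4: a=-3, c=M4/2=1451/577, d=(M5−M4)/(6·2)=-1451/3462, b=Δ4−h4·(2M4+M5)/6=-7535/1731
t_q=3/4 → seg 0, τ=3/4; S=-2+10783/1731·τ+0·τ²+-2128/1731·τ³=2485/1154

  seg 0: a=-2 b=10783/1731 c=0 d=-2128/1731
  seg 1: a=3 b=4399/1731 c=-2128/577 d=3319/3462
  seg 2: a=1 b=-1223/1731 c=1191/577 d=-991/1731
  seg 3: a=2 b=-6542/1731 c=-1782/577 d=3233/1731
  seg 4: a=-3 b=-7535/1731 c=1451/577 d=-1451/3462
S(3/4) = 2485/1154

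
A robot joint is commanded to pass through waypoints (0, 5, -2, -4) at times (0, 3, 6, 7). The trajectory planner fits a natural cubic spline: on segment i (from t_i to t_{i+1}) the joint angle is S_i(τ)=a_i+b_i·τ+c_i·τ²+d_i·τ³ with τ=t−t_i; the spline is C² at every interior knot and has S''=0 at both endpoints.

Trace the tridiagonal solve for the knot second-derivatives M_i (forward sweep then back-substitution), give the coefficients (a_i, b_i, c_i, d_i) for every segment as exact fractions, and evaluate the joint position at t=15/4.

Δ: Δ0=5/3, Δ1=-7/3, Δ2=-2
row 1: diag=12, rhs=-24; c'=1/4, d'=-2
row 2: denom=8−3·1/4=29/4; d'=(2−3·-2)/(29/4)=32/29
back: M2=32/29
back: M1=-2−1/4·32/29=-66/29
M: M0=0, M1=-66/29, M2=32/29, M3=0
seg 0: a=0, c=M0/2=0, d=(M1−M0)/(6·3)=-11/87, b=Δ0−h0·(2M0+M1)/6=244/87
seg 1: a=5, c=M1/2=-33/29, d=(M2−M1)/(6·3)=49/261, b=Δ1−h1·(2M1+M2)/6=-53/87
seg 2: a=-2, c=M2/2=16/29, d=(M3−M2)/(6·1)=-16/87, b=Δ2−h2·(2M2+M3)/6=-206/87
t_q=15/4 → seg 1, τ=3/4; S=5+-53/87·τ+-33/29·τ²+49/261·τ³=7391/1856

  seg 0: a=0 b=244/87 c=0 d=-11/87
  seg 1: a=5 b=-53/87 c=-33/29 d=49/261
  seg 2: a=-2 b=-206/87 c=16/29 d=-16/87
S(15/4) = 7391/1856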